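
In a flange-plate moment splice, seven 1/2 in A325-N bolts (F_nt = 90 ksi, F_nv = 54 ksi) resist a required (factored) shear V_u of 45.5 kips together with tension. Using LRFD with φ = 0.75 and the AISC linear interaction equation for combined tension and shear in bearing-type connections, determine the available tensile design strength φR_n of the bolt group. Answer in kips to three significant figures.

A_b = π·0.5²/4 = 0.1963 in²; f_rv = 45.5 / (7 × 0.1963) = 33.1 ksi.
F'_nt = 1.3 F_nt − (F_nt / φF_nv) f_rv = 1.3·90 − (90/(0.75·54))·33.1 = 43.44 ksi, capped at F_nt → F'_nt = 43.44 ksi.
R_n = F'_nt · A_b · n = 43.44 × 0.1963 × 7 = 59.7 kips.
Design strength φR_n = 0.75 × 59.7 = 44.8 kips.

44.8 kips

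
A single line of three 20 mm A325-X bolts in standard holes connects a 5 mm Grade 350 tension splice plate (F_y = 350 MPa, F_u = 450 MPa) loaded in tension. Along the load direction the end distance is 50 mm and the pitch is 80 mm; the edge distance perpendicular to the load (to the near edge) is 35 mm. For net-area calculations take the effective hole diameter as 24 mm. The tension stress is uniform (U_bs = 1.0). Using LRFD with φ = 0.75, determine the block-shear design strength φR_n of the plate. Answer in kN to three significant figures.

Shear plane L_v = 50 + 2·80 = 210 mm; A_gv = 210 × 5 = 1050 mm².
A_nv = (210 − 2.5·24) × 5 = 750 mm².
A_nt = (35 − 0.5·24) × 5 = 115 mm².
0.6 F_u A_nv = 202.5 kN; 0.6 F_y A_gv = 220.5 kN → shear rupture governs the shear term.
R_n = 202.5 + 1.0 × 450 × 115 / 1000 = 254.2 kN.
Design strength φR_n = 0.75 × 254.2 = 191 kN.

191 kN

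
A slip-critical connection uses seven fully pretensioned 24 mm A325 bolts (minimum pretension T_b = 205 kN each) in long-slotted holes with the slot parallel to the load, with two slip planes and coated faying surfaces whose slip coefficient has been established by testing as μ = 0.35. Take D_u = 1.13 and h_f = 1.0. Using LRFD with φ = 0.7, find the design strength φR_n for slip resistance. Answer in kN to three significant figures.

R_n = μ · D_u · h_f · T_b · n_s · n_b = 0.35 × 1.13 × 1.0 × 205 × 2 × 7 = 1135 kN.
Design strength φR_n = 0.7 × 1135 = 795 kN.

795 kN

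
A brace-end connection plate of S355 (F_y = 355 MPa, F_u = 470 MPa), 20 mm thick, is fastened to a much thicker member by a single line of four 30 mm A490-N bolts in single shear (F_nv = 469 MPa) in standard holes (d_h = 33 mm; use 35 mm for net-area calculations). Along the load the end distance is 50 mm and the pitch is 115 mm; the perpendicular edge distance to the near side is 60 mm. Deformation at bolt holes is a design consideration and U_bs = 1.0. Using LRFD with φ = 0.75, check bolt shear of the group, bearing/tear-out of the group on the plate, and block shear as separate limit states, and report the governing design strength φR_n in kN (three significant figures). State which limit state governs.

Bolt shear: A_b = π·30²/4 = 706.9 mm²; R_n = 469 × 706.9 × 4 × 1 / 1000 = 1326 kN → 0.75 × 1326 = 995 kN.
Bearing: edge l_c = 33.5, r_n = 377.9 kN; interior l_c = 82, r_n = 676.8 kN; R_n = 377.9 + 3·676.8 = 2408 kN → 1810 kN.
Block shear: A_gv = 7900, A_nv = 5450, A_nt = 850 mm²; R_n = min(0.6F_uA_nv, 0.6F_yA_gv) + U_bs·F_u·A_nt = 1936 kN → 1450 kN.
Bolt shear governs: 995 kN.

995 kN (bolt shear governs)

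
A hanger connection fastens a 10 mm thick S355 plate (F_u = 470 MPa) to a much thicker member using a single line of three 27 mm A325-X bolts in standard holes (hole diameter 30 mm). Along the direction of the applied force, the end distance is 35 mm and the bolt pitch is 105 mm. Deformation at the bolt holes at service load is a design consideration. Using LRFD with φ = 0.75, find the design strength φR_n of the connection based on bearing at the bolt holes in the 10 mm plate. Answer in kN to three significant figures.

541 kN

Per bolt r_n = 1.2 l_c t F_u ≤ 2.4 d t F_u; upper limit = 2.4 × 27 × 10 × 470 / 1000 = 304.6 kN.
Edge bolt: l_c = 35 − 30/2 = 20 mm → 1.2 × 20 × 10 × 470 / 1000 = 112.8 → r_n = 112.8 kN.
Interior bolts: l_c = 105 − 30 = 75 mm → 1.2 × 75 × 10 × 470 / 1000 = 423 → r_n = 304.6 kN.
R_n = 1 × 112.8 + 2 × 304.6 = 721.9 kN.
Design strength φR_n = 0.75 × 721.9 = 541 kN.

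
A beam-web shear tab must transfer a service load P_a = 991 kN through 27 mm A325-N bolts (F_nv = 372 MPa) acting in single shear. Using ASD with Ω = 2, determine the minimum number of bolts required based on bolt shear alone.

A_b = π·27²/4 = 572.6 mm².
Per-bolt allowable strength R_n/Ω = 372 × 572.6 × 1 / 1000 / 2 = 106.5 kN.
n ≥ 991 / 106.5 = 9.306 → use 10 bolts.

10 bolts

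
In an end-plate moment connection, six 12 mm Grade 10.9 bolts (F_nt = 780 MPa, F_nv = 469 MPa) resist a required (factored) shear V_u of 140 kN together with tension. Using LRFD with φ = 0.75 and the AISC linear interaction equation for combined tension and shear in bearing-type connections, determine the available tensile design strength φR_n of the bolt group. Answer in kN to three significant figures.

A_b = π·12²/4 = 113.1 mm²; f_rv = 140 × 1000 / (6 × 113.1) = 206.3 MPa.
F'_nt = 1.3 F_nt − (F_nt / φF_nv) f_rv = 1.3·780 − (780/(0.75·469))·206.3 = 556.5 MPa, capped at F_nt → F'_nt = 556.5 MPa.
R_n = F'_nt · A_b · n = 556.5 × 113.1 × 6 / 1000 = 377.6 kN.
Design strength φR_n = 0.75 × 377.6 = 283 kN.

283 kN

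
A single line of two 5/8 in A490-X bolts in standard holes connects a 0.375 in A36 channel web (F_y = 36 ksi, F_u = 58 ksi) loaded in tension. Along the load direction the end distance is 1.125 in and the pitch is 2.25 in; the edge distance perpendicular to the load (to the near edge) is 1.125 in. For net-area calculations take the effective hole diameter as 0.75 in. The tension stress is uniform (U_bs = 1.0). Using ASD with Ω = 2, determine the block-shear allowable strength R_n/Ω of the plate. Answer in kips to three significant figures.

Shear plane L_v = 1.125 + 1·2.25 = 3.375 in; A_gv = 3.375 × 0.375 = 1.266 in².
A_nv = (3.375 − 1.5·0.75) × 0.375 = 0.8438 in².
A_nt = (1.125 − 0.5·0.75) × 0.375 = 0.2812 in².
0.6 F_u A_nv = 29.36 kips; 0.6 F_y A_gv = 27.34 kips → shear yielding governs the shear term.
R_n = 27.34 + 1.0 × 58 × 0.2812 = 43.65 kips.
Allowable strength R_n/Ω = 43.65 / 2 = 21.8 kips.

21.8 kips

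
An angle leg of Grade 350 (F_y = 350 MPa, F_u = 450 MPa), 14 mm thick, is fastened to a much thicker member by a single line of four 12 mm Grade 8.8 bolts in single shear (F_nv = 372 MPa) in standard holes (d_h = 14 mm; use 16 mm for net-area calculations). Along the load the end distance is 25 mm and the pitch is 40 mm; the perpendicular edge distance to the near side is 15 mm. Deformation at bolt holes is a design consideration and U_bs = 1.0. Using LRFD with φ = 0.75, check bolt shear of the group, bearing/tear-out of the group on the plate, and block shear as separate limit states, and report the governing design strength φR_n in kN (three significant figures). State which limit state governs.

126 kN (bolt shear governs)

Bolt shear: A_b = π·12²/4 = 113.1 mm²; R_n = 372 × 113.1 × 4 × 1 / 1000 = 168.3 kN → 0.75 × 168.3 = 126 kN.
Bearing: edge l_c = 18, r_n = 136.1 kN; interior l_c = 26, r_n = 181.4 kN; R_n = 136.1 + 3·181.4 = 680.4 kN → 510 kN.
Block shear: A_gv = 2030, A_nv = 1246, A_nt = 98 mm²; R_n = min(0.6F_uA_nv, 0.6F_yA_gv) + U_bs·F_u·A_nt = 380.5 kN → 285 kN.
Bolt shear governs: 126 kN.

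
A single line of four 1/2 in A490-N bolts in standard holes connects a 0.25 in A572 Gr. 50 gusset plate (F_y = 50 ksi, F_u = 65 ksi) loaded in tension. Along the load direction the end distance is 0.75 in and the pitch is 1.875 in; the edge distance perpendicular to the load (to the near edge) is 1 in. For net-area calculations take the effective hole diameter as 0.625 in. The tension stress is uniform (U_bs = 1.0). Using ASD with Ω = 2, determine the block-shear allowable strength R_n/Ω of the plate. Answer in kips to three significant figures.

26 kips

Shear plane L_v = 0.75 + 3·1.875 = 6.375 in; A_gv = 6.375 × 0.25 = 1.594 in².
A_nv = (6.375 − 3.5·0.625) × 0.25 = 1.047 in².
A_nt = (1 − 0.5·0.625) × 0.25 = 0.1719 in².
0.6 F_u A_nv = 40.83 kips; 0.6 F_y A_gv = 47.81 kips → shear rupture governs the shear term.
R_n = 40.83 + 1.0 × 65 × 0.1719 = 52 kips.
Allowable strength R_n/Ω = 52 / 2 = 26 kips.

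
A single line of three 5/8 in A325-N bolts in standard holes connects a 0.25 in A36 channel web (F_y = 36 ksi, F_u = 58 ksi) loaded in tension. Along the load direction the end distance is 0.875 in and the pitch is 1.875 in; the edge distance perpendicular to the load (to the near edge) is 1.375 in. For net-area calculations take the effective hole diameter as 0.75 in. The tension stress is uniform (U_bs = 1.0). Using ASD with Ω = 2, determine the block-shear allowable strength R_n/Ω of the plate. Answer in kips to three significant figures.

Shear plane L_v = 0.875 + 2·1.875 = 4.625 in; A_gv = 4.625 × 0.25 = 1.156 in².
A_nv = (4.625 − 2.5·0.75) × 0.25 = 0.6875 in².
A_nt = (1.375 − 0.5·0.75) × 0.25 = 0.25 in².
0.6 F_u A_nv = 23.92 kips; 0.6 F_y A_gv = 24.97 kips → shear rupture governs the shear term.
R_n = 23.92 + 1.0 × 58 × 0.25 = 38.42 kips.
Allowable strength R_n/Ω = 38.42 / 2 = 19.2 kips.

19.2 kips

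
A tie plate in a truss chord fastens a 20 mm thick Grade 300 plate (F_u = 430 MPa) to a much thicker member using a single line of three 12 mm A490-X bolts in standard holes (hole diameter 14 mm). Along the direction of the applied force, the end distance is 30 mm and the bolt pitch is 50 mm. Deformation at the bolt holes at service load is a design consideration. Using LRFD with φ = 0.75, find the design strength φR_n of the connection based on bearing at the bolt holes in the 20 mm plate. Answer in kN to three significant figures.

550 kN

Per bolt r_n = 1.2 l_c t F_u ≤ 2.4 d t F_u; upper limit = 2.4 × 12 × 20 × 430 / 1000 = 247.7 kN.
Edge bolt: l_c = 30 − 14/2 = 23 mm → 1.2 × 23 × 20 × 430 / 1000 = 237.4 → r_n = 237.4 kN.
Interior bolts: l_c = 50 − 14 = 36 mm → 1.2 × 36 × 20 × 430 / 1000 = 371.5 → r_n = 247.7 kN.
R_n = 1 × 237.4 + 2 × 247.7 = 732.7 kN.
Design strength φR_n = 0.75 × 732.7 = 550 kN.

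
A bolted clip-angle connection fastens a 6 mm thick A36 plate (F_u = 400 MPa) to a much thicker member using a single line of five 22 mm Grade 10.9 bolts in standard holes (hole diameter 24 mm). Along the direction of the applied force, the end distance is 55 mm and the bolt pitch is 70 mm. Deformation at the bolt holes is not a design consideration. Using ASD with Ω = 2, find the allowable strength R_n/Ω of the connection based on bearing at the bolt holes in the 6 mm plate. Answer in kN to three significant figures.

Per bolt r_n = 1.5 l_c t F_u ≤ 3.0 d t F_u; upper limit = 3.0 × 22 × 6 × 400 / 1000 = 158.4 kN.
Edge bolt: l_c = 55 − 24/2 = 43 mm → 1.5 × 43 × 6 × 400 / 1000 = 154.8 → r_n = 154.8 kN.
Interior bolts: l_c = 70 − 24 = 46 mm → 1.5 × 46 × 6 × 400 / 1000 = 165.6 → r_n = 158.4 kN.
R_n = 1 × 154.8 + 4 × 158.4 = 788.4 kN.
Allowable strength R_n/Ω = 788.4 / 2 = 394 kN.

394 kN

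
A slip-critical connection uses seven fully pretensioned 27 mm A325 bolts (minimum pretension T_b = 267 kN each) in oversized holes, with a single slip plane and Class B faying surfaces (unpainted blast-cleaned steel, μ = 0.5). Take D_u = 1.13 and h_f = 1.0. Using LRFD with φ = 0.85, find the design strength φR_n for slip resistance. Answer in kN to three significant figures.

898 kN

R_n = μ · D_u · h_f · T_b · n_s · n_b = 0.5 × 1.13 × 1.0 × 267 × 1 × 7 = 1056 kN.
Design strength φR_n = 0.85 × 1056 = 898 kN.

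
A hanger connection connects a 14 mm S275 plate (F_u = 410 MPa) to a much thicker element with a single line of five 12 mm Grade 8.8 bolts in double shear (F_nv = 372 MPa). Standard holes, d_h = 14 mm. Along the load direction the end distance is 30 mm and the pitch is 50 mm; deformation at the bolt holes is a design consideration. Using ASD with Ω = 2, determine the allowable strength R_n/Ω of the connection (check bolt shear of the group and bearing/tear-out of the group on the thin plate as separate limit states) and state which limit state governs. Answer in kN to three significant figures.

210 kN (bolt shear governs)

Bolt shear: A_b = π·12²/4 = 113.1 mm²; R_n = 372 × 113.1 × 5 × 2 / 1000 = 420.7 kN → 420.7 / 2 = 210 kN.
Bearing (1.2 l_c t F_u ≤ 2.4 d t F_u): upper limit = 2.4·12·14·410 / 1000 = 165.3 kN.
  Edge l_c = 30 − 14/2 = 23 → r_n = 158.4 kN; interior l_c = 50 − 14 = 36 → r_n = 165.3 kN.
  R_n,bearing = 1·158.4 + 4·165.3 = 819.7 kN → 819.7 / 2 = 410 kN.
Bolt shear governs: 210 kN.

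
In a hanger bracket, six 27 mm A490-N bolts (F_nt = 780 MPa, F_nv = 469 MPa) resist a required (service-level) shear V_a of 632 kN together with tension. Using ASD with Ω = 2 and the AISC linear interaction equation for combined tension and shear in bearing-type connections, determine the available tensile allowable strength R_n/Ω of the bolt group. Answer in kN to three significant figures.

691 kN

A_b = π·27²/4 = 572.6 mm²; f_rv = 632 × 1000 / (6 × 572.6) = 184 MPa.
F'_nt = 1.3 F_nt − (Ω F_nt / F_nv) f_rv = 1.3·780 − (2·780/469)·184 = 402.1 MPa, capped at F_nt → F'_nt = 402.1 MPa.
R_n = F'_nt · A_b · n = 402.1 × 572.6 × 6 / 1000 = 1381 kN.
Allowable strength R_n/Ω = 1381 / 2 = 691 kN.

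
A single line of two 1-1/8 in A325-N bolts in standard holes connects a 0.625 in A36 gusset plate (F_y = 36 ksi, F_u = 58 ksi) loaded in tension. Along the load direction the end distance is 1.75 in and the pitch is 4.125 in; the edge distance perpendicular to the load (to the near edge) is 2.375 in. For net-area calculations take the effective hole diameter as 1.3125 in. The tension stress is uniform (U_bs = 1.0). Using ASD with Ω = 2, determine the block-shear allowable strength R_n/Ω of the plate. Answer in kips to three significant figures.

70.8 kips

Shear plane L_v = 1.75 + 1·4.125 = 5.875 in; A_gv = 5.875 × 0.625 = 3.672 in².
A_nv = (5.875 − 1.5·1.3125) × 0.625 = 2.441 in².
A_nt = (2.375 − 0.5·1.3125) × 0.625 = 1.074 in².
0.6 F_u A_nv = 84.96 kips; 0.6 F_y A_gv = 79.31 kips → shear yielding governs the shear term.
R_n = 79.31 + 1.0 × 58 × 1.074 = 141.6 kips.
Allowable strength R_n/Ω = 141.6 / 2 = 70.8 kips.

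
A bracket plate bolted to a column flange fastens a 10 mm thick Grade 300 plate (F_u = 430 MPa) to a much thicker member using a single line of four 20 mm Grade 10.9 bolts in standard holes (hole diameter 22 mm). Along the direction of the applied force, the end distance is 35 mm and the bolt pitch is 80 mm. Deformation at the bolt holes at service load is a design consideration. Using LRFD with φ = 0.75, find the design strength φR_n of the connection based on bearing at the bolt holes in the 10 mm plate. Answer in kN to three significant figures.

557 kN

Per bolt r_n = 1.2 l_c t F_u ≤ 2.4 d t F_u; upper limit = 2.4 × 20 × 10 × 430 / 1000 = 206.4 kN.
Edge bolt: l_c = 35 − 22/2 = 24 mm → 1.2 × 24 × 10 × 430 / 1000 = 123.8 → r_n = 123.8 kN.
Interior bolts: l_c = 80 − 22 = 58 mm → 1.2 × 58 × 10 × 430 / 1000 = 299.3 → r_n = 206.4 kN.
R_n = 1 × 123.8 + 3 × 206.4 = 743 kN.
Design strength φR_n = 0.75 × 743 = 557 kN.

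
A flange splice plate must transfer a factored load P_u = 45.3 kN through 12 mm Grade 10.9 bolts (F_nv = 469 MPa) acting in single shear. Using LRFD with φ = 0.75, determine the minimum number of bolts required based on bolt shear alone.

A_b = π·12²/4 = 113.1 mm².
Per-bolt design strength φR_n = 0.75 × 469 × 113.1 × 1 / 1000 = 39.78 kN.
n ≥ 45.3 / 39.78 = 1.139 → use 2 bolts.

2 bolts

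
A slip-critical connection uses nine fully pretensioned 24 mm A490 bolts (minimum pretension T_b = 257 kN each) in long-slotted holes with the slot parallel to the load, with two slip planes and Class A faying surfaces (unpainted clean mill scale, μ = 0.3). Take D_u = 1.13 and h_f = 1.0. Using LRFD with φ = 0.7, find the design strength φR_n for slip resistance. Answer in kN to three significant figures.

R_n = μ · D_u · h_f · T_b · n_s · n_b = 0.3 × 1.13 × 1.0 × 257 × 2 × 9 = 1568 kN.
Design strength φR_n = 0.7 × 1568 = 1100 kN.

1100 kN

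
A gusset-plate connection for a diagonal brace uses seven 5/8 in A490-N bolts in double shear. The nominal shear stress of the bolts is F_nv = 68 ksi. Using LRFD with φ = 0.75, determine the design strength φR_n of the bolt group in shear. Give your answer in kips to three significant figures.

219 kips

A_b = π × 0.625² / 4 = 0.3068 in².
R_n = F_nv · A_b · n · n_s = 68 × 0.3068 × 7 × 2 = 292.1 kips.
Design strength φR_n = 0.75 × 292.1 = 219 kips.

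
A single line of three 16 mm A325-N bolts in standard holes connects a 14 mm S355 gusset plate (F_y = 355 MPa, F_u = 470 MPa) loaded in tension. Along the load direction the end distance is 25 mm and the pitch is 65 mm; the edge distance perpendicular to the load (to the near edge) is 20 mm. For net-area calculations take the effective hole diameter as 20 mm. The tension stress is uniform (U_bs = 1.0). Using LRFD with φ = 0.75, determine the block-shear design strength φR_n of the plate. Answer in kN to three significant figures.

360 kN

Shear plane L_v = 25 + 2·65 = 155 mm; A_gv = 155 × 14 = 2170 mm².
A_nv = (155 − 2.5·20) × 14 = 1470 mm².
A_nt = (20 − 0.5·20) × 14 = 140 mm².
0.6 F_u A_nv = 414.5 kN; 0.6 F_y A_gv = 462.2 kN → shear rupture governs the shear term.
R_n = 414.5 + 1.0 × 470 × 140 / 1000 = 480.3 kN.
Design strength φR_n = 0.75 × 480.3 = 360 kN.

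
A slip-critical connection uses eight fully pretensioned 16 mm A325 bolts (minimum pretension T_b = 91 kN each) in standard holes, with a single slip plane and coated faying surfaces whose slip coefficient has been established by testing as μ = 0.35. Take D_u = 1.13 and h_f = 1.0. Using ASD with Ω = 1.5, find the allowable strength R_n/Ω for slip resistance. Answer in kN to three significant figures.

R_n = μ · D_u · h_f · T_b · n_s · n_b = 0.35 × 1.13 × 1.0 × 91 × 1 × 8 = 287.9 kN.
Allowable strength R_n/Ω = 287.9 / 1.5 = 192 kN.

192 kN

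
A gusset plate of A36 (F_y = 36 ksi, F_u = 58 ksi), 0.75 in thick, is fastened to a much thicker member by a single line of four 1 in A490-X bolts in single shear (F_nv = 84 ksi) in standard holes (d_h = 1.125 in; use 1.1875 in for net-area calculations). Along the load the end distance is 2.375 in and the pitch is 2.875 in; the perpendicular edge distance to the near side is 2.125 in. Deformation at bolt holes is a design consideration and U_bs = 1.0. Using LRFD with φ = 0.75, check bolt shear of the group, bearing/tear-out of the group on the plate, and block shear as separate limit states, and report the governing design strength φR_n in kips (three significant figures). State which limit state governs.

Bolt shear: A_b = π·1²/4 = 0.7854 in²; R_n = 84 × 0.7854 × 4 × 1 = 263.9 kips → 0.75 × 263.9 = 198 kips.
Bearing: edge l_c = 1.812, r_n = 94.61 kips; interior l_c = 1.75, r_n = 91.35 kips; R_n = 94.61 + 3·91.35 = 368.7 kips → 276 kips.
Block shear: A_gv = 8.25, A_nv = 5.133, A_nt = 1.148 in²; R_n = min(0.6F_uA_nv, 0.6F_yA_gv) + U_bs·F_u·A_nt = 244.8 kips → 184 kips.
Block shear governs: 184 kips.

184 kips (block shear governs)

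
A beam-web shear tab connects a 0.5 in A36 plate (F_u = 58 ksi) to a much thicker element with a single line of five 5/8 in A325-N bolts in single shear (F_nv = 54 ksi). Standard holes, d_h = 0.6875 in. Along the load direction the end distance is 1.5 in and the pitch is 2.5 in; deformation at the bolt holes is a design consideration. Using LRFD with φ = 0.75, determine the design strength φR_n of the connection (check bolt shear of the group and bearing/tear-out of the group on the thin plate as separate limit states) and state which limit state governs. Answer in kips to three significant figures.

62.1 kips (bolt shear governs)

Bolt shear: A_b = π·0.625²/4 = 0.3068 in²; R_n = 54 × 0.3068 × 5 × 1 = 82.83 kips → 0.75 × 82.83 = 62.1 kips.
Bearing (1.2 l_c t F_u ≤ 2.4 d t F_u): upper limit = 2.4·0.625·0.5·58 = 43.5 kips.
  Edge l_c = 1.5 − 0.6875/2 = 1.156 → r_n = 40.24 kips; interior l_c = 2.5 − 0.6875 = 1.812 → r_n = 43.5 kips.
  R_n,bearing = 1·40.24 + 4·43.5 = 214.2 kips → 0.75 × 214.2 = 161 kips.
Bolt shear governs: 62.1 kips.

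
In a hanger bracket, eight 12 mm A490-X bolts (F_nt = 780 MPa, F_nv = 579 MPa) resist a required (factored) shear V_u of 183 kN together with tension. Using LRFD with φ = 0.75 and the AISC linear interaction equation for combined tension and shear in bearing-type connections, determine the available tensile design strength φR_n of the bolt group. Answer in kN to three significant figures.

442 kN

A_b = π·12²/4 = 113.1 mm²; f_rv = 183 × 1000 / (8 × 113.1) = 202.3 MPa.
F'_nt = 1.3 F_nt − (F_nt / φF_nv) f_rv = 1.3·780 − (780/(0.75·579))·202.3 = 650.7 MPa, capped at F_nt → F'_nt = 650.7 MPa.
R_n = F'_nt · A_b · n = 650.7 × 113.1 × 8 / 1000 = 588.7 kN.
Design strength φR_n = 0.75 × 588.7 = 442 kN.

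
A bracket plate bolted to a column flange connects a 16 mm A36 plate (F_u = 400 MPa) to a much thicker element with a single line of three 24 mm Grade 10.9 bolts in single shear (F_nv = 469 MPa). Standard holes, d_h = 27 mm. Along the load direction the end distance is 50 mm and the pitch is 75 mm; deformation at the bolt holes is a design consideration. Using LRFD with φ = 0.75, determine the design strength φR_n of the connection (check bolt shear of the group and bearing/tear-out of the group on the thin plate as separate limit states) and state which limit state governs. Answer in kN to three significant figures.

477 kN (bolt shear governs)

Bolt shear: A_b = π·24²/4 = 452.4 mm²; R_n = 469 × 452.4 × 3 × 1 / 1000 = 636.5 kN → 0.75 × 636.5 = 477 kN.
Bearing (1.2 l_c t F_u ≤ 2.4 d t F_u): upper limit = 2.4·24·16·400 / 1000 = 368.6 kN.
  Edge l_c = 50 − 27/2 = 36.5 → r_n = 280.3 kN; interior l_c = 75 − 27 = 48 → r_n = 368.6 kN.
  R_n,bearing = 1·280.3 + 2·368.6 = 1018 kN → 0.75 × 1018 = 763 kN.
Bolt shear governs: 477 kN.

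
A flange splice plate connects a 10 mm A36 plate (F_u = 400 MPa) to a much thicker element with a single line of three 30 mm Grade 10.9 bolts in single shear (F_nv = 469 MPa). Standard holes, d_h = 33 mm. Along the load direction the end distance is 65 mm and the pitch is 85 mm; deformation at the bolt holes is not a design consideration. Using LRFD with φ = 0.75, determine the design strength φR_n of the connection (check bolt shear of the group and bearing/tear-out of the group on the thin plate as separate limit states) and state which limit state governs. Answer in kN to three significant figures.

Bolt shear: A_b = π·30²/4 = 706.9 mm²; R_n = 469 × 706.9 × 3 × 1 / 1000 = 994.5 kN → 0.75 × 994.5 = 746 kN.
Bearing (1.5 l_c t F_u ≤ 3.0 d t F_u): upper limit = 3.0·30·10·400 / 1000 = 360 kN.
  Edge l_c = 65 − 33/2 = 48.5 → r_n = 291 kN; interior l_c = 85 − 33 = 52 → r_n = 312 kN.
  R_n,bearing = 1·291 + 2·312 = 915 kN → 0.75 × 915 = 686 kN.
Bearing governs: 686 kN.

686 kN (bearing governs)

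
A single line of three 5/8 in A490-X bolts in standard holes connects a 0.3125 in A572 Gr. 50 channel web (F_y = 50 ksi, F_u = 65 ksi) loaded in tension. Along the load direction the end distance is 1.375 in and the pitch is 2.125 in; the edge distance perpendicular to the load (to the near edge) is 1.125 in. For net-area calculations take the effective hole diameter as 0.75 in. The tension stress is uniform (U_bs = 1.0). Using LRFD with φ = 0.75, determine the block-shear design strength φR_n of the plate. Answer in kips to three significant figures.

Shear plane L_v = 1.375 + 2·2.125 = 5.625 in; A_gv = 5.625 × 0.3125 = 1.758 in².
A_nv = (5.625 − 2.5·0.75) × 0.3125 = 1.172 in².
A_nt = (1.125 − 0.5·0.75) × 0.3125 = 0.2344 in².
0.6 F_u A_nv = 45.7 kips; 0.6 F_y A_gv = 52.73 kips → shear rupture governs the shear term.
R_n = 45.7 + 1.0 × 65 × 0.2344 = 60.94 kips.
Design strength φR_n = 0.75 × 60.94 = 45.7 kips.

45.7 kips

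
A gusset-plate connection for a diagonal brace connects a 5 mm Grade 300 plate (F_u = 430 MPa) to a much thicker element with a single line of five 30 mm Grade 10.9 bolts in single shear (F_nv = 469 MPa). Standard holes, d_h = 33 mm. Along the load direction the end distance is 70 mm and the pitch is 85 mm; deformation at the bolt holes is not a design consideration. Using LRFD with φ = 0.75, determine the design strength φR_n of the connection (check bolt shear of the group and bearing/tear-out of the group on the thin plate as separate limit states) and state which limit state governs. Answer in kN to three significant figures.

633 kN (bearing governs)

Bolt shear: A_b = π·30²/4 = 706.9 mm²; R_n = 469 × 706.9 × 5 × 1 / 1000 = 1658 kN → 0.75 × 1658 = 1240 kN.
Bearing (1.5 l_c t F_u ≤ 3.0 d t F_u): upper limit = 3.0·30·5·430 / 1000 = 193.5 kN.
  Edge l_c = 70 − 33/2 = 53.5 → r_n = 172.5 kN; interior l_c = 85 − 33 = 52 → r_n = 167.7 kN.
  R_n,bearing = 1·172.5 + 4·167.7 = 843.3 kN → 0.75 × 843.3 = 633 kN.
Bearing governs: 633 kN.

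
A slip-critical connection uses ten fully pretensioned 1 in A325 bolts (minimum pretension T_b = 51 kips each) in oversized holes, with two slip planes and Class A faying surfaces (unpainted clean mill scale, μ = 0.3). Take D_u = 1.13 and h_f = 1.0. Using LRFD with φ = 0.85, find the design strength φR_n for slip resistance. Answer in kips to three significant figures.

R_n = μ · D_u · h_f · T_b · n_s · n_b = 0.3 × 1.13 × 1.0 × 51 × 2 × 10 = 345.8 kips.
Design strength φR_n = 0.85 × 345.8 = 294 kips.

294 kips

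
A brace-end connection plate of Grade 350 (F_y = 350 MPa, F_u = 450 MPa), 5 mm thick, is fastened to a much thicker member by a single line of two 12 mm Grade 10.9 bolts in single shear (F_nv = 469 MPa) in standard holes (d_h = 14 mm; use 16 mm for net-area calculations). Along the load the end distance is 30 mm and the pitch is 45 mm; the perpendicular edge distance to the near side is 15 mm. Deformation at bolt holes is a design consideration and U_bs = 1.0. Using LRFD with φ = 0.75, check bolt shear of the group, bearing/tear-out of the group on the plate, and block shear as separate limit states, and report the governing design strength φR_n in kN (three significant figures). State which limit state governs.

Bolt shear: A_b = π·12²/4 = 113.1 mm²; R_n = 469 × 113.1 × 2 × 1 / 1000 = 106.1 kN → 0.75 × 106.1 = 79.6 kN.
Bearing: edge l_c = 23, r_n = 62.1 kN; interior l_c = 31, r_n = 64.8 kN; R_n = 62.1 + 1·64.8 = 126.9 kN → 95.2 kN.
Block shear: A_gv = 375, A_nv = 255, A_nt = 35 mm²; R_n = min(0.6F_uA_nv, 0.6F_yA_gv) + U_bs·F_u·A_nt = 84.6 kN → 63.5 kN.
Block shear governs: 63.5 kN.

63.5 kN (block shear governs)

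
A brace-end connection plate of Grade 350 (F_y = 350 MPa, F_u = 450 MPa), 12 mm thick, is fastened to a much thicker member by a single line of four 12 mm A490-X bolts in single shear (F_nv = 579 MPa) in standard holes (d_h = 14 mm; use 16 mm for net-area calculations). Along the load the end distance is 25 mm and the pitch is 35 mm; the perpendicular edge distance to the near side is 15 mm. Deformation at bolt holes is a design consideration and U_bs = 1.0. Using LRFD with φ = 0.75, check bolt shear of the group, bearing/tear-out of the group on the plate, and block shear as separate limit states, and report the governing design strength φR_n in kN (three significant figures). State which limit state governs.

Bolt shear: A_b = π·12²/4 = 113.1 mm²; R_n = 579 × 113.1 × 4 × 1 / 1000 = 261.9 kN → 0.75 × 261.9 = 196 kN.
Bearing: edge l_c = 18, r_n = 116.6 kN; interior l_c = 21, r_n = 136.1 kN; R_n = 116.6 + 3·136.1 = 524.9 kN → 394 kN.
Block shear: A_gv = 1560, A_nv = 888, A_nt = 84 mm²; R_n = min(0.6F_uA_nv, 0.6F_yA_gv) + U_bs·F_u·A_nt = 277.6 kN → 208 kN.
Bolt shear governs: 196 kN.

196 kN (bolt shear governs)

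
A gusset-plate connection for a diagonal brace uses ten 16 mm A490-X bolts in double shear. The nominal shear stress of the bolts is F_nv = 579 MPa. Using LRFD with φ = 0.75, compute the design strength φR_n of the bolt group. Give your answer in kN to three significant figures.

A_b = π × 16² / 4 = 201.1 mm².
R_n = F_nv · A_b · n · n_s = 579 × 201.1 × 10 × 2 / 1000 = 2328 kN.
Design strength φR_n = 0.75 × 2328 = 1750 kN.

1750 kN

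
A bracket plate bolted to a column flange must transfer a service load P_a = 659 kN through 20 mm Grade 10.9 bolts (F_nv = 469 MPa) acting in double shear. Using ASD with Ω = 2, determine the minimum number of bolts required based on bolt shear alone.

5 bolts

A_b = π·20²/4 = 314.2 mm².
Per-bolt allowable strength R_n/Ω = 469 × 314.2 × 2 / 1000 / 2 = 147.3 kN.
n ≥ 659 / 147.3 = 4.473 → use 5 bolts.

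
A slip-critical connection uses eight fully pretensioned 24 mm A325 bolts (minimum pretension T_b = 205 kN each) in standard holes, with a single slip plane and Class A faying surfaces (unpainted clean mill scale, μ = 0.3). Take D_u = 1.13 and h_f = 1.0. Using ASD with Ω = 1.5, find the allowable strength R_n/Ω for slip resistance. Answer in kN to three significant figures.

371 kN

R_n = μ · D_u · h_f · T_b · n_s · n_b = 0.3 × 1.13 × 1.0 × 205 × 1 × 8 = 556 kN.
Allowable strength R_n/Ω = 556 / 1.5 = 371 kN.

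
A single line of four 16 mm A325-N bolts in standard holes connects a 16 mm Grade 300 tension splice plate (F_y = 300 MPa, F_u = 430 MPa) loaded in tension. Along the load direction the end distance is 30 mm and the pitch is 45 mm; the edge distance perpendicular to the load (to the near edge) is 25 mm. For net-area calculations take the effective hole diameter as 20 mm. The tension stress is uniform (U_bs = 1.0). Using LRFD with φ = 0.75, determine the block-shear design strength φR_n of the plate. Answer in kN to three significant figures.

372 kN

Shear plane L_v = 30 + 3·45 = 165 mm; A_gv = 165 × 16 = 2640 mm².
A_nv = (165 − 3.5·20) × 16 = 1520 mm².
A_nt = (25 − 0.5·20) × 16 = 240 mm².
0.6 F_u A_nv = 392.2 kN; 0.6 F_y A_gv = 475.2 kN → shear rupture governs the shear term.
R_n = 392.2 + 1.0 × 430 × 240 / 1000 = 495.4 kN.
Design strength φR_n = 0.75 × 495.4 = 372 kN.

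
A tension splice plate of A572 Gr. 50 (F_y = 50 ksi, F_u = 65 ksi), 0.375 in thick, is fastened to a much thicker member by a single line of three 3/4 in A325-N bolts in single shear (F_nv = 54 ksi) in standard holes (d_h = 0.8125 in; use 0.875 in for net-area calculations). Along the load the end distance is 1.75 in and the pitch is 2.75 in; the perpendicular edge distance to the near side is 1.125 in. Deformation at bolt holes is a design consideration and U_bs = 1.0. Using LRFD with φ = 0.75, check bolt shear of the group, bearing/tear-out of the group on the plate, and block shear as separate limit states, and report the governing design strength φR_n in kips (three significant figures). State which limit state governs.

Bolt shear: A_b = π·0.75²/4 = 0.4418 in²; R_n = 54 × 0.4418 × 3 × 1 = 71.57 kips → 0.75 × 71.57 = 53.7 kips.
Bearing: edge l_c = 1.344, r_n = 39.3 kips; interior l_c = 1.938, r_n = 43.87 kips; R_n = 39.3 + 2·43.87 = 127.1 kips → 95.3 kips.
Block shear: A_gv = 2.719, A_nv = 1.898, A_nt = 0.2578 in²; R_n = min(0.6F_uA_nv, 0.6F_yA_gv) + U_bs·F_u·A_nt = 90.8 kips → 68.1 kips.
Bolt shear governs: 53.7 kips.

53.7 kips (bolt shear governs)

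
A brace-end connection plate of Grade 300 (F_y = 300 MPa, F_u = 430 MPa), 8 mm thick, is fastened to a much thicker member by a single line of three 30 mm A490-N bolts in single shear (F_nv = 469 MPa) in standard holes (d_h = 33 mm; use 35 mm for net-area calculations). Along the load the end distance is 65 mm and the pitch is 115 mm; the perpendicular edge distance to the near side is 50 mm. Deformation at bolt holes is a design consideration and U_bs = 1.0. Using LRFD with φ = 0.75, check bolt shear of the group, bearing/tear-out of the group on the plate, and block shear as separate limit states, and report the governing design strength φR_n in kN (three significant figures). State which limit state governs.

402 kN (block shear governs)

Bolt shear: A_b = π·30²/4 = 706.9 mm²; R_n = 469 × 706.9 × 3 × 1 / 1000 = 994.5 kN → 0.75 × 994.5 = 746 kN.
Bearing: edge l_c = 48.5, r_n = 200.2 kN; interior l_c = 82, r_n = 247.7 kN; R_n = 200.2 + 2·247.7 = 695.6 kN → 522 kN.
Block shear: A_gv = 2360, A_nv = 1660, A_nt = 260 mm²; R_n = min(0.6F_uA_nv, 0.6F_yA_gv) + U_bs·F_u·A_nt = 536.6 kN → 402 kN.
Block shear governs: 402 kN.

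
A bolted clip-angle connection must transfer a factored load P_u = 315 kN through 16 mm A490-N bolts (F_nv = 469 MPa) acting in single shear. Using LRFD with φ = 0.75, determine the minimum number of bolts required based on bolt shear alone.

A_b = π·16²/4 = 201.1 mm².
Per-bolt design strength φR_n = 0.75 × 469 × 201.1 × 1 / 1000 = 70.72 kN.
n ≥ 315 / 70.72 = 4.454 → use 5 bolts.

5 bolts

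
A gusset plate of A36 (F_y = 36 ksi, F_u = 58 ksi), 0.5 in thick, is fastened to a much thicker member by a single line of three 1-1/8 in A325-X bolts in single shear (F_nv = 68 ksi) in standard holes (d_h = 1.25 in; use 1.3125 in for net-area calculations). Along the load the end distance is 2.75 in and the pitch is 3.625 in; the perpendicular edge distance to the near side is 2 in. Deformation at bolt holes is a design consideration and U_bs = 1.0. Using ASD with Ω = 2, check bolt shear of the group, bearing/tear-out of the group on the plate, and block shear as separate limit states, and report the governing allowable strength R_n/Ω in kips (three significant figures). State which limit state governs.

73.5 kips (block shear governs)

Bolt shear: A_b = π·1.125²/4 = 0.994 in²; R_n = 68 × 0.994 × 3 × 1 = 202.8 kips → 202.8 / 2 = 101 kips.
Bearing: edge l_c = 2.125, r_n = 73.95 kips; interior l_c = 2.375, r_n = 78.3 kips; R_n = 73.95 + 2·78.3 = 230.5 kips → 115 kips.
Block shear: A_gv = 5, A_nv = 3.359, A_nt = 0.6719 in²; R_n = min(0.6F_uA_nv, 0.6F_yA_gv) + U_bs·F_u·A_nt = 147 kips → 73.5 kips.
Block shear governs: 73.5 kips.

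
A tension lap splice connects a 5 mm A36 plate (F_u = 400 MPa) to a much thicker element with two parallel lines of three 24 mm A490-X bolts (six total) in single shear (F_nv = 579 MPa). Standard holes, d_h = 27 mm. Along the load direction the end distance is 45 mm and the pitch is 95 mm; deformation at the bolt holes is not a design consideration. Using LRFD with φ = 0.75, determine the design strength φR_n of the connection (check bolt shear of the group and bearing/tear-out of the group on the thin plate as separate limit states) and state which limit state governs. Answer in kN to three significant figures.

574 kN (bearing governs)

Bolt shear: A_b = π·24²/4 = 452.4 mm²; R_n = 579 × 452.4 × 6 × 1 / 1000 = 1572 kN → 0.75 × 1572 = 1180 kN.
Bearing (1.5 l_c t F_u ≤ 3.0 d t F_u): upper limit = 3.0·24·5·400 / 1000 = 144 kN.
  Edge l_c = 45 − 27/2 = 31.5 → r_n = 94.5 kN; interior l_c = 95 − 27 = 68 → r_n = 144 kN.
  R_n,bearing = 2·94.5 + 4·144 = 765 kN → 0.75 × 765 = 574 kN.
Bearing governs: 574 kN.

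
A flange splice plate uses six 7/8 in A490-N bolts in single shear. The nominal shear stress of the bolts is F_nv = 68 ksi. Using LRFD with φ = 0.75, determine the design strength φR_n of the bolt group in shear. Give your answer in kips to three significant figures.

184 kips

A_b = π × 0.875² / 4 = 0.6013 in².
R_n = F_nv · A_b · n · n_s = 68 × 0.6013 × 6 × 1 = 245.3 kips.
Design strength φR_n = 0.75 × 245.3 = 184 kips.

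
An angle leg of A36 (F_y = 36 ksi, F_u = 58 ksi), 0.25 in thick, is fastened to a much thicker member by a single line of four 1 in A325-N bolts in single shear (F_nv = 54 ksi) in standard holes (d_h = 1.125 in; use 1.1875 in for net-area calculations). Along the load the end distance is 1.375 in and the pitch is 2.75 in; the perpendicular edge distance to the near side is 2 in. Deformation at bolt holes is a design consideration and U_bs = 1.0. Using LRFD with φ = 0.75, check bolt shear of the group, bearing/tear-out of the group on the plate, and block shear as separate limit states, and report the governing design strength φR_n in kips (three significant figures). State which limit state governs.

Bolt shear: A_b = π·1²/4 = 0.7854 in²; R_n = 54 × 0.7854 × 4 × 1 = 169.6 kips → 0.75 × 169.6 = 127 kips.
Bearing: edge l_c = 0.8125, r_n = 14.14 kips; interior l_c = 1.625, r_n = 28.27 kips; R_n = 14.14 + 3·28.27 = 98.96 kips → 74.2 kips.
Block shear: A_gv = 2.406, A_nv = 1.367, A_nt = 0.3516 in²; R_n = min(0.6F_uA_nv, 0.6F_yA_gv) + U_bs·F_u·A_nt = 67.97 kips → 51 kips.
Block shear governs: 51 kips.

51 kips (block shear governs)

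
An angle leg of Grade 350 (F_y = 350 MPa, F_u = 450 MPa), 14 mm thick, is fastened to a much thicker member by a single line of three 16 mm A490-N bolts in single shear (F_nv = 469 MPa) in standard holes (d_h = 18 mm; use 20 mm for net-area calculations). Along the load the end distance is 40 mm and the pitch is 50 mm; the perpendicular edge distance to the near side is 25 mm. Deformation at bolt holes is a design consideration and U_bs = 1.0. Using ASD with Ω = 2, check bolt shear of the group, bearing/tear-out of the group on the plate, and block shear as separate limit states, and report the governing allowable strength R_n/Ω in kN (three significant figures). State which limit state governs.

141 kN (bolt shear governs)

Bolt shear: A_b = π·16²/4 = 201.1 mm²; R_n = 469 × 201.1 × 3 × 1 / 1000 = 282.9 kN → 282.9 / 2 = 141 kN.
Bearing: edge l_c = 31, r_n = 234.4 kN; interior l_c = 32, r_n = 241.9 kN; R_n = 234.4 + 2·241.9 = 718.2 kN → 359 kN.
Block shear: A_gv = 1960, A_nv = 1260, A_nt = 210 mm²; R_n = min(0.6F_uA_nv, 0.6F_yA_gv) + U_bs·F_u·A_nt = 434.7 kN → 217 kN.
Bolt shear governs: 141 kN.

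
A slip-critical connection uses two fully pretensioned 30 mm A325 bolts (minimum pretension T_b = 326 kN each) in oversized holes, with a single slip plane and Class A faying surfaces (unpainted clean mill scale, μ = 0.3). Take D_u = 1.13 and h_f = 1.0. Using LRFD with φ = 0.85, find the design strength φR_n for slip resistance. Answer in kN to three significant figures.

R_n = μ · D_u · h_f · T_b · n_s · n_b = 0.3 × 1.13 × 1.0 × 326 × 1 × 2 = 221 kN.
Design strength φR_n = 0.85 × 221 = 188 kN.

188 kN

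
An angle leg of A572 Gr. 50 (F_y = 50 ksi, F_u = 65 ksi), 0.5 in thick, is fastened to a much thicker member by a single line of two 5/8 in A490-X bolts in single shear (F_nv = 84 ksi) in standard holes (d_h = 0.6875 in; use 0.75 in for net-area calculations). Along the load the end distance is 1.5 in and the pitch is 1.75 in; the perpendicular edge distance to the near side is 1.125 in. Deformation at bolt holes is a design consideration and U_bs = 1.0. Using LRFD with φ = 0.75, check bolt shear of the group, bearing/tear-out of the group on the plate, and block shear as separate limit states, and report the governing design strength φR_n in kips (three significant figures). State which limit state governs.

38.7 kips (bolt shear governs)

Bolt shear: A_b = π·0.625²/4 = 0.3068 in²; R_n = 84 × 0.3068 × 2 × 1 = 51.54 kips → 0.75 × 51.54 = 38.7 kips.
Bearing: edge l_c = 1.156, r_n = 45.09 kips; interior l_c = 1.062, r_n = 41.44 kips; R_n = 45.09 + 1·41.44 = 86.53 kips → 64.9 kips.
Block shear: A_gv = 1.625, A_nv = 1.062, A_nt = 0.375 in²; R_n = min(0.6F_uA_nv, 0.6F_yA_gv) + U_bs·F_u·A_nt = 65.81 kips → 49.4 kips.
Bolt shear governs: 38.7 kips.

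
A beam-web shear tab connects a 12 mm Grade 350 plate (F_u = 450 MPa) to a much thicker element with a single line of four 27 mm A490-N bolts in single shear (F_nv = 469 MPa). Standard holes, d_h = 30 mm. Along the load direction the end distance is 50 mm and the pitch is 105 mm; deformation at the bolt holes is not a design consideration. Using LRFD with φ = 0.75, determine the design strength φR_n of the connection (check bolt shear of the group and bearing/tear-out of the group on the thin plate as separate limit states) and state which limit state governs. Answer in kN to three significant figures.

Bolt shear: A_b = π·27²/4 = 572.6 mm²; R_n = 469 × 572.6 × 4 × 1 / 1000 = 1074 kN → 0.75 × 1074 = 806 kN.
Bearing (1.5 l_c t F_u ≤ 3.0 d t F_u): upper limit = 3.0·27·12·450 / 1000 = 437.4 kN.
  Edge l_c = 50 − 30/2 = 35 → r_n = 283.5 kN; interior l_c = 105 − 30 = 75 → r_n = 437.4 kN.
  R_n,bearing = 1·283.5 + 3·437.4 = 1596 kN → 0.75 × 1596 = 1200 kN.
Bolt shear governs: 806 kN.

806 kN (bolt shear governs)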